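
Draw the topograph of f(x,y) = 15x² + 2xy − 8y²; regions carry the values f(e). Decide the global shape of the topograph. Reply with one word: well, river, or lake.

D = b²−4ac = 2² − 4·15·(-8) = 484
D = 22² is a perfect square ⇒ form factors over ℤ ⇒ lakes

lake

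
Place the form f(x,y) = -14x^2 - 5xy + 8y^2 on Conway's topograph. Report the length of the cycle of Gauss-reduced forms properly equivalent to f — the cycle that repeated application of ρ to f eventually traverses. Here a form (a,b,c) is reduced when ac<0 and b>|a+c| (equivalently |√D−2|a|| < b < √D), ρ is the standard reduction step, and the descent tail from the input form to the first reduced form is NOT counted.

D = 473, ⌊√D⌋ = 21
descent: ρ → (8,21,-1)  [lands on river]
river: ρ → (-1,21,8)
river: ρ → (8,11,-11)
river: ρ → (-11,11,8)
ρ-cycle length = 4 (tail of 1 descent step not counted)

4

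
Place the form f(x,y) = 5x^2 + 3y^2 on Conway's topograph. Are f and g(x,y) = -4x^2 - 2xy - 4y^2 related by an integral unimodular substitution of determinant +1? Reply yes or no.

D₁ = -60, D₂ = -60
f: flip: (5,0,3)→(3,0,5)
f: reduced (well bottom): (3,0,5) with a≤c, −a<b≤a
g is negative-definite; reduce −g:
−g: reduced (well bottom): (4,2,4) with a≤c, −a<b≤a
flip sign back: reduced form of g is (-4,-2,-4)
reduced forms (3, 0, 5) vs (-4, -2, -4) ⇒ inequivalent

no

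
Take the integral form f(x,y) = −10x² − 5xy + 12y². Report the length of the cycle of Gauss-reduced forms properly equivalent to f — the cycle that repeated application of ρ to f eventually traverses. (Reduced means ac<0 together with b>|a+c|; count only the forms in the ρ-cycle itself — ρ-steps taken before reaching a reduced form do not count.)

D = 505, ⌊√D⌋ = 22
descent: ρ → (12,5,-10)  [lands on river]
river: ρ → (-10,15,7)
river: ρ → (7,13,-12)
river: ρ → (-12,11,8)
river: ρ → (8,21,-2)
river: ρ → (-2,19,18)
river: ρ → (18,17,-3)
river: ρ → (-3,19,12)
ρ-cycle length = 8 (tail of 1 descent step not counted)

8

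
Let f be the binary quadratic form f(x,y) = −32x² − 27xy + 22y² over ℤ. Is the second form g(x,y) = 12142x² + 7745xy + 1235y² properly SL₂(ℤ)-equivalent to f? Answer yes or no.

D₁ = 3545, D₂ = 3545
river cycle of f (length 22): (22, 27, -32), (-32, 37, 17), (17, 31, -38), (-38, 45, 10), (10, 55, -13), (-13, 49, 22), (22, 39, -23), (-23, 53, 8), (8, 59, -2), (-2, 57, 37), … (12 more)
river cycle of g (length 22): (22, 27, -32), (-32, 37, 17), (17, 31, -38), (-38, 45, 10), (10, 55, -13), (-13, 49, 22), (22, 39, -23), (-23, 53, 8), (8, 59, -2), (-2, 57, 37), … (12 more)
cycles coincide ⇒ equivalent

yes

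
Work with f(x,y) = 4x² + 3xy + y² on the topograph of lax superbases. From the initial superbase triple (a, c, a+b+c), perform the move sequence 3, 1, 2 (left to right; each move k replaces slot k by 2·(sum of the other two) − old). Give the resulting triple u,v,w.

start (4,1,8) = (f(1,0),f(0,1),f(1,1))
replace slot 3: 2·(4+1) − 8 = 2 → (4,1,2)
replace slot 1: 2·(1+2) − 4 = 2 → (2,1,2)
replace slot 2: 2·(2+2) − 1 = 7 → (2,7,2)

2,7,2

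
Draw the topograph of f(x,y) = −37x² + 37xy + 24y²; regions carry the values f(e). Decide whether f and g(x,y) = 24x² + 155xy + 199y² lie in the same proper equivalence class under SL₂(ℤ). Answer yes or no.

D₁ = 4921, D₂ = 4921
river cycle of f (length 54): (24, 59, -15), (-15, 61, 20), (20, 59, -18), (-18, 49, 35), (35, 21, -32), (-32, 43, 24), (24, 53, -22), (-22, 35, 42), (42, 49, -15), (-15, 41, 54), … (44 more)
river cycle of g (length 54): (24, 59, -15), (-15, 61, 20), (20, 59, -18), (-18, 49, 35), (35, 21, -32), (-32, 43, 24), (24, 53, -22), (-22, 35, 42), (42, 49, -15), (-15, 41, 54), … (44 more)
cycles coincide ⇒ equivalent

yes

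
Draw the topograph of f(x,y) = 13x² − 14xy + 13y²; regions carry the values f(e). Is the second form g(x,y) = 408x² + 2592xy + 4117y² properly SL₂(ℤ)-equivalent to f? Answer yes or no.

D₁ = -480, D₂ = -480
f: translate: b→12 (≡-14 mod 26), so (13,-14,13)→(13,12,12)
f: flip: (13,12,12)→(12,-12,13)
f: translate: b→12 (≡-12 mod 24), so (12,-12,13)→(12,12,13)
f: reduced (well bottom): (12,12,13) with a≤c, −a<b≤a
g: translate: b→144 (≡2592 mod 816), so (408,2592,4117)→(408,144,13)
g: flip: (408,144,13)→(13,-144,408)
g: translate: b→12 (≡-144 mod 26), so (13,-144,408)→(13,12,12)
g: flip: (13,12,12)→(12,-12,13)
g: translate: b→12 (≡-12 mod 24), so (12,-12,13)→(12,12,13)
g: reduced (well bottom): (12,12,13) with a≤c, −a<b≤a
reduced forms (12, 12, 13) vs (12, 12, 13) ⇒ equivalent

yes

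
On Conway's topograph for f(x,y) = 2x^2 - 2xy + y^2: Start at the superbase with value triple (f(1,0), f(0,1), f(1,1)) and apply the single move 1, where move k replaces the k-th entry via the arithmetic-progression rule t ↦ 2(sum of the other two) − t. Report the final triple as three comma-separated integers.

start (2,1,1) = (f(1,0),f(0,1),f(1,1))
replace slot 1: 2·(1+1) − 2 = 2 → (2,1,1)

2,1,1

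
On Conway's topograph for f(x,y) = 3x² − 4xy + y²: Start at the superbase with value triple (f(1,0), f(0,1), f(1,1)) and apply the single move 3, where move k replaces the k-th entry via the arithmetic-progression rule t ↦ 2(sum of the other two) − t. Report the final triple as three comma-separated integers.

start (3,1,0) = (f(1,0),f(0,1),f(1,1))
replace slot 3: 2·(3+1) − 0 = 8 → (3,1,8)

3,1,8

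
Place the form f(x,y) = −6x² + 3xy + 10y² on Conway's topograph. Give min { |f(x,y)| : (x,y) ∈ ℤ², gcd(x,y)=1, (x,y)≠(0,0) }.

descent: ρ → (10,-3,-6)
descent: ρ → (-6,15,1)  [lands on river]
river: ρ → (1,15,-6)
river: ρ → (-6,9,7)
river: ρ → (7,5,-8)
river: ρ → (-8,11,4)
river: ρ → (4,13,-5)
river: ρ → (-5,7,10)
river: ρ → (10,13,-2)
river: ρ → (-2,15,3)
river: ρ → (3,15,-2)
river: ρ → (-2,13,10)
river: ρ → (10,7,-5)
river: ρ → (-5,13,4)
river: ρ → (4,11,-8)
river: ρ → (-8,5,7)
river: ρ → (7,9,-6)
closes: descent 2, river 16
min |a| on river = 1

1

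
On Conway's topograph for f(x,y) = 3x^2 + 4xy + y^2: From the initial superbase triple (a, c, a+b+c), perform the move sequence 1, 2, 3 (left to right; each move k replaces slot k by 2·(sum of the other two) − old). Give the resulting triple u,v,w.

start (3,1,8) = (f(1,0),f(0,1),f(1,1))
replace slot 1: 2·(1+8) − 3 = 15 → (15,1,8)
replace slot 2: 2·(15+8) − 1 = 45 → (15,45,8)
replace slot 3: 2·(15+45) − 8 = 112 → (15,45,112)

15,45,112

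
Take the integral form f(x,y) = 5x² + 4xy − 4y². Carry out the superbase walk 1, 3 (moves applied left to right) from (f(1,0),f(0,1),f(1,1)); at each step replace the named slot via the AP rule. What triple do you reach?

start (5,-4,5) = (f(1,0),f(0,1),f(1,1))
replace slot 1: 2·((-4)+5) − 5 = -3 → (-3,-4,5)
replace slot 3: 2·((-3)+(-4)) − 5 = -19 → (-3,-4,-19)

-3,-4,-19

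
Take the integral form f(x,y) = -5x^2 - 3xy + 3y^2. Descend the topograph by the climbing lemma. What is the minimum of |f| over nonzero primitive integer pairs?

descent: ρ → (3,3,-5)  [lands on river]
river: ρ → (-5,7,1)
river: ρ → (1,7,-5)
river: ρ → (-5,3,3)
closes: descent 1, river 4
min |a| on river = 1

1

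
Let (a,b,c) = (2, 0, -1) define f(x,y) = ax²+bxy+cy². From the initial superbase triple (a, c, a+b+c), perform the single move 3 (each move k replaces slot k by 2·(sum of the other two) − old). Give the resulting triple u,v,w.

start (2,-1,1) = (f(1,0),f(0,1),f(1,1))
replace slot 3: 2·(2+(-1)) − 1 = 1 → (2,-1,1)

2,-1,1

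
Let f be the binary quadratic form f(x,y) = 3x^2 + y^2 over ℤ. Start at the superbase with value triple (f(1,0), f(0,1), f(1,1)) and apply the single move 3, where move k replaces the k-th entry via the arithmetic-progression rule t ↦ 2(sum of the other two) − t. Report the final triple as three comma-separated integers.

start (3,1,4) = (f(1,0),f(0,1),f(1,1))
replace slot 3: 2·(3+1) − 4 = 4 → (3,1,4)

3,1,4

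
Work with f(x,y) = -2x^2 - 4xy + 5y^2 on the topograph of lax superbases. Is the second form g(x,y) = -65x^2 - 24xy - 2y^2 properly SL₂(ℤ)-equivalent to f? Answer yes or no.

D₁ = 56, D₂ = 56
river cycle of f (length 4): (5, 4, -2), (-2, 4, 5), (5, 6, -1), (-1, 6, 5)
river cycle of g (length 4): (-2, 4, 5), (5, 6, -1), (-1, 6, 5), (5, 4, -2)
cycles coincide ⇒ equivalent

yes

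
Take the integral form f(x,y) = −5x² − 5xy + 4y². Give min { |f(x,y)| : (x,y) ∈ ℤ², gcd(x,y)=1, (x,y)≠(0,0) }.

descent: ρ → (4,5,-5)  [lands on river]
river: ρ → (-5,5,4)
river: ρ → (4,3,-6)
river: ρ → (-6,9,1)
river: ρ → (1,9,-6)
river: ρ → (-6,3,4)
closes: descent 1, river 6
min |a| on river = 1

1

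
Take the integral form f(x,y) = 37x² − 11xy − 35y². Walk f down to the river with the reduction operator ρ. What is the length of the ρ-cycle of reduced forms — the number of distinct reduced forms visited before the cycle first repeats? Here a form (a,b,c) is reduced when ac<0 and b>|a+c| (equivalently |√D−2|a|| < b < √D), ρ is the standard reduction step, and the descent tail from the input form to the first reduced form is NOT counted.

D = 5301, ⌊√D⌋ = 72
descent: ρ → (-35,11,37)  [lands on river]
river: ρ → (37,63,-9)
river: ρ → (-9,63,37)
river: ρ → (37,11,-35)
river: ρ → (-35,59,13)
river: ρ → (13,71,-5)
river: ρ → (-5,69,27)
river: ρ → (27,39,-35)
river: ρ → (-35,31,31)
river: ρ → (31,31,-35)
river: ρ → (-35,39,27)
river: ρ → (27,69,-5)
river: ρ → (-5,71,13)
river: ρ → (13,59,-35)
ρ-cycle length = 14 (tail of 1 descent step not counted)

14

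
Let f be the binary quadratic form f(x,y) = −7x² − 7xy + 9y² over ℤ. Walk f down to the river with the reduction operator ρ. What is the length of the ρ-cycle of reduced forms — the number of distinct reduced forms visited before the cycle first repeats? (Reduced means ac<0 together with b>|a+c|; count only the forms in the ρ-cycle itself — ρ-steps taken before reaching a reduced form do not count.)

D = 301, ⌊√D⌋ = 17
descent: ρ → (9,7,-7)  [lands on river]
river: ρ → (-7,7,9)
river: ρ → (9,11,-5)
river: ρ → (-5,9,11)
river: ρ → (11,13,-3)
river: ρ → (-3,17,1)
river: ρ → (1,17,-3)
river: ρ → (-3,13,11)
river: ρ → (11,9,-5)
river: ρ → (-5,11,9)
ρ-cycle length = 10 (tail of 1 descent step not counted)

10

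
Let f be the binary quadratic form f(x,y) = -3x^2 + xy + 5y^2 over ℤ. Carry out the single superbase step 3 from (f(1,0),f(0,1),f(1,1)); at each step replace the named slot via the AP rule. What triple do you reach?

start (-3,5,3) = (f(1,0),f(0,1),f(1,1))
replace slot 3: 2·((-3)+5) − 3 = 1 → (-3,5,1)

-3,5,1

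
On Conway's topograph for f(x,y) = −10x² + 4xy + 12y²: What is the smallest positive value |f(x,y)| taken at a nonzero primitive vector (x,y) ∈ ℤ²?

river: ρ → (12,20,-2)
river: ρ → (-2,20,12)
river: ρ → (12,4,-10)
river: ρ → (-10,16,6)
river: ρ → (6,20,-4)
river: ρ → (-4,20,6)
river: ρ → (6,16,-10)
river: ρ → (-10,4,12)
closes: descent 0, river 8
min |a| on river = 2

2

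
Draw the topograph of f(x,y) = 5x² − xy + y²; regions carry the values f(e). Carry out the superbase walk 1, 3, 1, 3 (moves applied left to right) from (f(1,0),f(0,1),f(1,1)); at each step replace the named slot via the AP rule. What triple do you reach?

start (5,1,5) = (f(1,0),f(0,1),f(1,1))
replace slot 1: 2·(1+5) − 5 = 7 → (7,1,5)
replace slot 3: 2·(7+1) − 5 = 11 → (7,1,11)
replace slot 1: 2·(1+11) − 7 = 17 → (17,1,11)
replace slot 3: 2·(17+1) − 11 = 25 → (17,1,25)

17,1,25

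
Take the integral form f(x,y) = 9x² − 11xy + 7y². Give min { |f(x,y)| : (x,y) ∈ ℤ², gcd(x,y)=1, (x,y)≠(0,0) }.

translate: b→7 (≡-11 mod 18), so (9,-11,7)→(9,7,5)
flip: (9,7,5)→(5,-7,9)
translate: b→3 (≡-7 mod 10), so (5,-7,9)→(5,3,7)
reduced (well bottom): (5,3,7) with a≤c, −a<b≤a
well minimum = a = 5

5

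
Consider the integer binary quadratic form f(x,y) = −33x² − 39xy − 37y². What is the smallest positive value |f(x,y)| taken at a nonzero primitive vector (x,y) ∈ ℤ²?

translate: b→-27 (≡39 mod 66), so (33,39,37)→(33,-27,31)
flip: (33,-27,31)→(31,27,33)
reduced (well bottom): (31,27,33) with a≤c, −a<b≤a
well minimum |f| = |-31| = 31 (negative-definite)

31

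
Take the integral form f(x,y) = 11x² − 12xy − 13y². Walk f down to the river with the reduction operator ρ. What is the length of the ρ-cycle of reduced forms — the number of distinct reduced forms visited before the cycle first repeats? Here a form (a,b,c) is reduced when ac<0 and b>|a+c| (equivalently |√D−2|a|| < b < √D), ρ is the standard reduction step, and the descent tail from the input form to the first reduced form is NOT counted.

D = 716, ⌊√D⌋ = 26
descent: ρ → (-13,12,11)  [lands on river]
river: ρ → (11,10,-14)
river: ρ → (-14,18,7)
river: ρ → (7,24,-5)
river: ρ → (-5,26,2)
river: ρ → (2,26,-5)
river: ρ → (-5,24,7)
river: ρ → (7,18,-14)
river: ρ → (-14,10,11)
river: ρ → (11,12,-13)
river: ρ → (-13,14,10)
river: ρ → (10,26,-1)
river: ρ → (-1,26,10)
river: ρ → (10,14,-13)
ρ-cycle length = 14 (tail of 1 descent step not counted)

14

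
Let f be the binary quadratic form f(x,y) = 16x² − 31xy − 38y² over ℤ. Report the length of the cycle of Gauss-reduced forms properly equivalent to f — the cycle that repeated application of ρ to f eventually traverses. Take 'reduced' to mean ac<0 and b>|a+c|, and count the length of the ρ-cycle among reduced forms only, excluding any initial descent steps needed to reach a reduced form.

D = 3393, ⌊√D⌋ = 58
descent: ρ → (-38,31,16)  [lands on river]
river: ρ → (16,33,-36)
river: ρ → (-36,39,13)
river: ρ → (13,39,-36)
river: ρ → (-36,33,16)
river: ρ → (16,31,-38)
river: ρ → (-38,45,9)
river: ρ → (9,45,-38)
ρ-cycle length = 8 (tail of 1 descent step not counted)

8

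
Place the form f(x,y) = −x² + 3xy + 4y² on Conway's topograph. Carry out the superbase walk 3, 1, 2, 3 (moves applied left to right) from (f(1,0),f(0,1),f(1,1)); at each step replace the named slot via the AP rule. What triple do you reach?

start (-1,4,6) = (f(1,0),f(0,1),f(1,1))
replace slot 3: 2·((-1)+4) − 6 = 0 → (-1,4,0)
replace slot 1: 2·(4+0) − (-1) = 9 → (9,4,0)
replace slot 2: 2·(9+0) − 4 = 14 → (9,14,0)
replace slot 3: 2·(9+14) − 0 = 46 → (9,14,46)

9,14,46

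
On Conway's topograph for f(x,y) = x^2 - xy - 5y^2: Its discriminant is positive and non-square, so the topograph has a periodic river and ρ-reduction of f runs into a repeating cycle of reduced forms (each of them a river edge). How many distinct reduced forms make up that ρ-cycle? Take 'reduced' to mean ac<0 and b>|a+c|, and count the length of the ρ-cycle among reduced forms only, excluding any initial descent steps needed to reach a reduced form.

D = 21, ⌊√D⌋ = 4
descent: ρ → (-5,1,1)
descent: ρ → (1,3,-3)  [lands on river]
river: ρ → (-3,3,1)
ρ-cycle length = 2 (tail of 2 descent steps not counted)

2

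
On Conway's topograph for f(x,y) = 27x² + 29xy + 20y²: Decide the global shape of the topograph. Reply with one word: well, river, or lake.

D = b²−4ac = 29² − 4·27·20 = -1319
D < 0 ⇒ definite ⇒ every region one sign ⇒ single well

well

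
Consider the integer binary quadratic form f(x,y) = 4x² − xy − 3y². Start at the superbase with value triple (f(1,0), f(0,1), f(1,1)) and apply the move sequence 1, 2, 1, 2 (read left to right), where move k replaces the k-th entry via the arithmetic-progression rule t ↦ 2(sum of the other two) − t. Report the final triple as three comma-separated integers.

start (4,-3,0) = (f(1,0),f(0,1),f(1,1))
replace slot 1: 2·((-3)+0) − 4 = -10 → (-10,-3,0)
replace slot 2: 2·((-10)+0) − (-3) = -17 → (-10,-17,0)
replace slot 1: 2·((-17)+0) − (-10) = -24 → (-24,-17,0)
replace slot 2: 2·((-24)+0) − (-17) = -31 → (-24,-31,0)

-24,-31,0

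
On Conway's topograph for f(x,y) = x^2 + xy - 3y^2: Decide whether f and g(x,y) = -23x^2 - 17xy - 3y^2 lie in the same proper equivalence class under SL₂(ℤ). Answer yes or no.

D₁ = 13, D₂ = 13
river cycle of f (length 2): (1, 3, -1), (-1, 3, 1)
river cycle of g (length 2): (1, 3, -1), (-1, 3, 1)
cycles coincide ⇒ equivalent

yes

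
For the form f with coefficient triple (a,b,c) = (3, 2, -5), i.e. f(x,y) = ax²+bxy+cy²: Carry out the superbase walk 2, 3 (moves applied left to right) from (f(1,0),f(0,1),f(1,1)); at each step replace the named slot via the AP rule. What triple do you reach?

start (3,-5,0) = (f(1,0),f(0,1),f(1,1))
replace slot 2: 2·(3+0) − (-5) = 11 → (3,11,0)
replace slot 3: 2·(3+11) − 0 = 28 → (3,11,28)

3,11,28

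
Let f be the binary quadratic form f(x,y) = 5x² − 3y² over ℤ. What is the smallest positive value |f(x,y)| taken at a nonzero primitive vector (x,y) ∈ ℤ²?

descent: ρ → (-3,6,2)  [lands on river]
river: ρ → (2,6,-3)
closes: descent 1, river 2
min |a| on river = 2

2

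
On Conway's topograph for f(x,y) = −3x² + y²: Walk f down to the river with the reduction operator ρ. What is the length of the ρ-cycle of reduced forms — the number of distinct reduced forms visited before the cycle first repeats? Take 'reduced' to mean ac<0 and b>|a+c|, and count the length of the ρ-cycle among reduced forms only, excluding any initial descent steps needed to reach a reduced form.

D = 12, ⌊√D⌋ = 3
descent: ρ → (1,2,-2)  [lands on river]
river: ρ → (-2,2,1)
ρ-cycle length = 2 (tail of 1 descent step not counted)

2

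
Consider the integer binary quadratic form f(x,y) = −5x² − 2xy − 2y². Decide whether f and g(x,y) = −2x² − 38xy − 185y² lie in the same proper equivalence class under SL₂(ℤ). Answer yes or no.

D₁ = -36, D₂ = -36
f is negative-definite; reduce −f:
−f: flip: (5,2,2)→(2,-2,5)
−f: translate: b→2 (≡-2 mod 4), so (2,-2,5)→(2,2,5)
−f: reduced (well bottom): (2,2,5) with a≤c, −a<b≤a
flip sign back: reduced form of f is (-2,-2,-5)
g is negative-definite; reduce −g:
−g: translate: b→2 (≡38 mod 4), so (2,38,185)→(2,2,5)
−g: reduced (well bottom): (2,2,5) with a≤c, −a<b≤a
flip sign back: reduced form of g is (-2,-2,-5)
reduced forms (-2, -2, -5) vs (-2, -2, -5) ⇒ equivalent

yes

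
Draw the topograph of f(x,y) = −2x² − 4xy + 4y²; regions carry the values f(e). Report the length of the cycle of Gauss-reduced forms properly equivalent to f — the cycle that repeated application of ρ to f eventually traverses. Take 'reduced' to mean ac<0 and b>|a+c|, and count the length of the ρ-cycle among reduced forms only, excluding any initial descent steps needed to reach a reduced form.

D = 48, ⌊√D⌋ = 6
descent: ρ → (4,4,-2)  [lands on river]
river: ρ → (-2,4,4)
ρ-cycle length = 2 (tail of 1 descent step not counted)

2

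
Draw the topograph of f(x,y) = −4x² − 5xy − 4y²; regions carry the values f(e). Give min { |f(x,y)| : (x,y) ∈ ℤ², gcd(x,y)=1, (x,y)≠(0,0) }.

translate: b→-3 (≡5 mod 8), so (4,5,4)→(4,-3,3)
flip: (4,-3,3)→(3,3,4)
reduced (well bottom): (3,3,4) with a≤c, −a<b≤a
well minimum |f| = |-3| = 3 (negative-definite)

3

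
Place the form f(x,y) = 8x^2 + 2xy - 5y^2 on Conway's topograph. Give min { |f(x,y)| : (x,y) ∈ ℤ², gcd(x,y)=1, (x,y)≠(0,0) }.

descent: ρ → (-5,8,5)  [lands on river]
river: ρ → (5,12,-1)
river: ρ → (-1,12,5)
river: ρ → (5,8,-5)
river: ρ → (-5,12,1)
river: ρ → (1,12,-5)
closes: descent 1, river 6
min |a| on river = 1

1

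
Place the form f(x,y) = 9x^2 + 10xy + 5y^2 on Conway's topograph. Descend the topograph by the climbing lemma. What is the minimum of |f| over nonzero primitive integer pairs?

translate: b→-8 (≡10 mod 18), so (9,10,5)→(9,-8,4)
flip: (9,-8,4)→(4,8,9)
translate: b→0 (≡8 mod 8), so (4,8,9)→(4,0,5)
reduced (well bottom): (4,0,5) with a≤c, −a<b≤a
well minimum = a = 4

4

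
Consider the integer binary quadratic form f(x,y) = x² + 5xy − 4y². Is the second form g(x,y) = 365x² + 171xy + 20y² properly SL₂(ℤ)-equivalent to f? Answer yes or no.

D₁ = 41, D₂ = 41
river cycle of f (length 10): (-4, 3, 2), (2, 5, -2), (-2, 3, 4), (4, 5, -1), (-1, 5, 4), (4, 3, -2), (-2, 5, 2), (2, 3, -4), (-4, 5, 1), (1, 5, -4)
river cycle of g (length 10): (1, 5, -4), (-4, 3, 2), (2, 5, -2), (-2, 3, 4), (4, 5, -1), (-1, 5, 4), (4, 3, -2), (-2, 5, 2), (2, 3, -4), (-4, 5, 1)
cycles coincide ⇒ equivalent

yes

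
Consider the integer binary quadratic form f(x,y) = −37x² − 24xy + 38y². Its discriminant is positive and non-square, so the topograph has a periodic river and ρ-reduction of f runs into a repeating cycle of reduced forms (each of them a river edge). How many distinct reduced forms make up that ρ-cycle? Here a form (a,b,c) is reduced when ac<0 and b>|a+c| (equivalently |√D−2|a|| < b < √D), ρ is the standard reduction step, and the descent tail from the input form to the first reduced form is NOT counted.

D = 6200, ⌊√D⌋ = 78
descent: ρ → (38,24,-37)  [lands on river]
river: ρ → (-37,50,25)
river: ρ → (25,50,-37)
river: ρ → (-37,24,38)
river: ρ → (38,52,-23)
river: ρ → (-23,40,50)
river: ρ → (50,60,-13)
river: ρ → (-13,70,25)
river: ρ → (25,30,-53)
river: ρ → (-53,76,2)
river: ρ → (2,76,-53)
river: ρ → (-53,30,25)
river: ρ → (25,70,-13)
river: ρ → (-13,60,50)
river: ρ → (50,40,-23)
river: ρ → (-23,52,38)
ρ-cycle length = 16 (tail of 1 descent step not counted)

16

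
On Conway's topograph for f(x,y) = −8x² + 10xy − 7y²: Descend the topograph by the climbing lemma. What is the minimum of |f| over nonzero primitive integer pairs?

translate: b→6 (≡-10 mod 16), so (8,-10,7)→(8,6,5)
flip: (8,6,5)→(5,-6,8)
translate: b→4 (≡-6 mod 10), so (5,-6,8)→(5,4,7)
reduced (well bottom): (5,4,7) with a≤c, −a<b≤a
well minimum |f| = |-5| = 5 (negative-definite)

5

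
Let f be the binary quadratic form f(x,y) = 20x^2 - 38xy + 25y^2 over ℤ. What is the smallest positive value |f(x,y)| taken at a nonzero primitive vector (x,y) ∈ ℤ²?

translate: b→2 (≡-38 mod 40), so (20,-38,25)→(20,2,7)
flip: (20,2,7)→(7,-2,20)
reduced (well bottom): (7,-2,20) with a≤c, −a<b≤a
well minimum = a = 7

7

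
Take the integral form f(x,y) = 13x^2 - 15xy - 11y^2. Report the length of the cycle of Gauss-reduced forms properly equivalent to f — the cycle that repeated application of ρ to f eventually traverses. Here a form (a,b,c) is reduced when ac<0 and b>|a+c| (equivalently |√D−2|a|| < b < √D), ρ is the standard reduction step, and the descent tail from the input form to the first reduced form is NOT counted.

D = 797, ⌊√D⌋ = 28
descent: ρ → (-11,15,13)  [lands on river]
river: ρ → (13,11,-13)
river: ρ → (-13,15,11)
river: ρ → (11,7,-17)
river: ρ → (-17,27,1)
river: ρ → (1,27,-17)
river: ρ → (-17,7,11)
river: ρ → (11,15,-13)
river: ρ → (-13,11,13)
river: ρ → (13,15,-11)
river: ρ → (-11,7,17)
river: ρ → (17,27,-1)
river: ρ → (-1,27,17)
river: ρ → (17,7,-11)
ρ-cycle length = 14 (tail of 1 descent step not counted)

14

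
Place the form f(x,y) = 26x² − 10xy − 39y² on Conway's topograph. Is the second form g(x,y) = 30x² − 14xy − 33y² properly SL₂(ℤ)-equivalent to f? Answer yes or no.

D₁ = 4156, D₂ = 4156
river cycle of f (length 56): (26, 42, -23), (-23, 50, 18), (18, 58, -11), (-11, 52, 33), (33, 14, -30), (-30, 46, 17), (17, 56, -15), (-15, 64, 1), (1, 64, -15), (-15, 56, 17), … (46 more)
river cycle of g (length 56): (-33, 14, 30), (30, 46, -17), (-17, 56, 15), (15, 64, -1), (-1, 64, 15), (15, 56, -17), (-17, 46, 30), (30, 14, -33), (-33, 52, 11), (11, 58, -18), … (46 more)
cycles differ ⇒ inequivalent

no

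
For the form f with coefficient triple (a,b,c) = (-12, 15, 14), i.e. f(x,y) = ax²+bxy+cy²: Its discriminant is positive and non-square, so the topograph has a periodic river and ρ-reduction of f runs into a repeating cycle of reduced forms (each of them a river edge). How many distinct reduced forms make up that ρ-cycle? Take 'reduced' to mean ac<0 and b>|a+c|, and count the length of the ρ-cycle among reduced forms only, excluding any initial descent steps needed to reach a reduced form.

D = 897, ⌊√D⌋ = 29
river: ρ → (14,13,-13)
river: ρ → (-13,13,14)
river: ρ → (14,15,-12)
river: ρ → (-12,9,17)
river: ρ → (17,25,-4)
river: ρ → (-4,23,23)
river: ρ → (23,23,-4)
river: ρ → (-4,25,17)
river: ρ → (17,9,-12)
river: ρ → (-12,15,14)
ρ-cycle length = 10 (tail of 0 descent steps not counted)

10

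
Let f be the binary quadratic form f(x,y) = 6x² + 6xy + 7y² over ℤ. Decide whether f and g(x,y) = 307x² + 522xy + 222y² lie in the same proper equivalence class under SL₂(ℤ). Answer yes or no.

D₁ = -132, D₂ = -132
f: reduced (well bottom): (6,6,7) with a≤c, −a<b≤a
g: translate: b→-92 (≡522 mod 614), so (307,522,222)→(307,-92,7)
g: flip: (307,-92,7)→(7,92,307)
g: translate: b→-6 (≡92 mod 14), so (7,92,307)→(7,-6,6)
g: flip: (7,-6,6)→(6,6,7)
g: reduced (well bottom): (6,6,7) with a≤c, −a<b≤a
reduced forms (6, 6, 7) vs (6, 6, 7) ⇒ equivalent

yes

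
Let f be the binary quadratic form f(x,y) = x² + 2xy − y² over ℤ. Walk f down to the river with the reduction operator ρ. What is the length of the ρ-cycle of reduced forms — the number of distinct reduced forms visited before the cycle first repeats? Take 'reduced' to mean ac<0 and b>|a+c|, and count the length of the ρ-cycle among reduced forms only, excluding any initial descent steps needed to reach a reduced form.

D = 8, ⌊√D⌋ = 2
river: ρ → (-1,2,1)
river: ρ → (1,2,-1)
ρ-cycle length = 2 (tail of 0 descent steps not counted)

2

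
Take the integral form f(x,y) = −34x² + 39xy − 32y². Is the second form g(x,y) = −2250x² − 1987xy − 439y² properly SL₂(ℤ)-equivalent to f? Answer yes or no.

D₁ = -2831, D₂ = -2831
f is negative-definite; reduce −f:
−f: translate: b→29 (≡-39 mod 68), so (34,-39,32)→(34,29,27)
−f: flip: (34,29,27)→(27,-29,34)
−f: translate: b→25 (≡-29 mod 54), so (27,-29,34)→(27,25,32)
−f: reduced (well bottom): (27,25,32) with a≤c, −a<b≤a
flip sign back: reduced form of f is (-27,-25,-32)
g is negative-definite; reduce −g:
−g: flip: (2250,1987,439)→(439,-1987,2250)
−g: translate: b→-231 (≡-1987 mod 878), so (439,-1987,2250)→(439,-231,32)
−g: flip: (439,-231,32)→(32,231,439)
−g: translate: b→-25 (≡231 mod 64), so (32,231,439)→(32,-25,27)
−g: flip: (32,-25,27)→(27,25,32)
−g: reduced (well bottom): (27,25,32) with a≤c, −a<b≤a
flip sign back: reduced form of g is (-27,-25,-32)
reduced forms (-27, -25, -32) vs (-27, -25, -32) ⇒ equivalent

yes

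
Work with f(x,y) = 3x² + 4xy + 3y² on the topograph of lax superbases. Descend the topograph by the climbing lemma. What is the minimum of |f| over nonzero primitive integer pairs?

translate: b→-2 (≡4 mod 6), so (3,4,3)→(3,-2,2)
flip: (3,-2,2)→(2,2,3)
reduced (well bottom): (2,2,3) with a≤c, −a<b≤a
well minimum = a = 2

2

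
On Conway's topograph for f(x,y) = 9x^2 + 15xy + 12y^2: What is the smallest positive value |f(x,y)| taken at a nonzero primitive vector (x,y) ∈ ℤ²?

translate: b→-3 (≡15 mod 18), so (9,15,12)→(9,-3,6)
flip: (9,-3,6)→(6,3,9)
reduced (well bottom): (6,3,9) with a≤c, −a<b≤a
well minimum = a = 6

6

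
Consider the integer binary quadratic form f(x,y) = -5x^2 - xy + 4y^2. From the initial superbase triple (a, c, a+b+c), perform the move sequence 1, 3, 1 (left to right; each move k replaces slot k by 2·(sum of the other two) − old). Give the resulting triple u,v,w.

start (-5,4,-2) = (f(1,0),f(0,1),f(1,1))
replace slot 1: 2·(4+(-2)) − (-5) = 9 → (9,4,-2)
replace slot 3: 2·(9+4) − (-2) = 28 → (9,4,28)
replace slot 1: 2·(4+28) − 9 = 55 → (55,4,28)

55,4,28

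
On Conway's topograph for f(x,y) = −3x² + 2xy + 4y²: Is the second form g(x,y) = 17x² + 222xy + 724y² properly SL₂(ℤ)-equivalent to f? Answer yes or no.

D₁ = 52, D₂ = 52
river cycle of f (length 10): (4, 6, -1), (-1, 6, 4), (4, 2, -3), (-3, 4, 3), (3, 2, -4), (-4, 6, 1), (1, 6, -4), (-4, 2, 3), (3, 4, -3), (-3, 2, 4)
river cycle of g (length 10): (3, 4, -3), (-3, 2, 4), (4, 6, -1), (-1, 6, 4), (4, 2, -3), (-3, 4, 3), (3, 2, -4), (-4, 6, 1), (1, 6, -4), (-4, 2, 3)
cycles coincide ⇒ equivalent

yes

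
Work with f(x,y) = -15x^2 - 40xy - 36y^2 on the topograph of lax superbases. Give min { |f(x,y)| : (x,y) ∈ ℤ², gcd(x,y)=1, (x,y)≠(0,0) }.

translate: b→10 (≡40 mod 30), so (15,40,36)→(15,10,11)
flip: (15,10,11)→(11,-10,15)
reduced (well bottom): (11,-10,15) with a≤c, −a<b≤a
well minimum |f| = |-11| = 11 (negative-definite)

11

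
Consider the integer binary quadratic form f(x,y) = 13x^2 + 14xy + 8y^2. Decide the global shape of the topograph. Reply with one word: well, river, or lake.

D = b²−4ac = 14² − 4·13·8 = -220
D < 0 ⇒ definite ⇒ every region one sign ⇒ single well

well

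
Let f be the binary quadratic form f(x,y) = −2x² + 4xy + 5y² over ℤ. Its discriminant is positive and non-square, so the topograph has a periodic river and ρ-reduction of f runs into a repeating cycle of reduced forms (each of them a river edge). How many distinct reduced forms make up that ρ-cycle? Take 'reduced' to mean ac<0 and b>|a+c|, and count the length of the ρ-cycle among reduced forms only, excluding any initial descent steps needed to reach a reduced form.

D = 56, ⌊√D⌋ = 7
river: ρ → (5,6,-1)
river: ρ → (-1,6,5)
river: ρ → (5,4,-2)
river: ρ → (-2,4,5)
ρ-cycle length = 4 (tail of 0 descent steps not counted)

4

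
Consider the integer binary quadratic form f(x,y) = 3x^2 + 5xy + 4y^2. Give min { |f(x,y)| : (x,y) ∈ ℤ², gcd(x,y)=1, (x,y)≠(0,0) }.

translate: b→-1 (≡5 mod 6), so (3,5,4)→(3,-1,2)
flip: (3,-1,2)→(2,1,3)
reduced (well bottom): (2,1,3) with a≤c, −a<b≤a
well minimum = a = 2

2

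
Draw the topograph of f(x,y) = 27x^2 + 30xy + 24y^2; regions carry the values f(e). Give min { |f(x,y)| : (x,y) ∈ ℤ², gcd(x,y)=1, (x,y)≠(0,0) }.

translate: b→-24 (≡30 mod 54), so (27,30,24)→(27,-24,21)
flip: (27,-24,21)→(21,24,27)
translate: b→-18 (≡24 mod 42), so (21,24,27)→(21,-18,24)
reduced (well bottom): (21,-18,24) with a≤c, −a<b≤a
well minimum = a = 21

21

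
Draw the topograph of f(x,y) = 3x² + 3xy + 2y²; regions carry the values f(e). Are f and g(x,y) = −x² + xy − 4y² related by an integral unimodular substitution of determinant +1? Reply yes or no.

D₁ = -15, D₂ = -15
f: flip: (3,3,2)→(2,-3,3)
f: translate: b→1 (≡-3 mod 4), so (2,-3,3)→(2,1,2)
f: reduced (well bottom): (2,1,2) with a≤c, −a<b≤a
g is negative-definite; reduce −g:
−g: translate: b→1 (≡-1 mod 2), so (1,-1,4)→(1,1,4)
−g: reduced (well bottom): (1,1,4) with a≤c, −a<b≤a
flip sign back: reduced form of g is (-1,-1,-4)
reduced forms (2, 1, 2) vs (-1, -1, -4) ⇒ inequivalent

no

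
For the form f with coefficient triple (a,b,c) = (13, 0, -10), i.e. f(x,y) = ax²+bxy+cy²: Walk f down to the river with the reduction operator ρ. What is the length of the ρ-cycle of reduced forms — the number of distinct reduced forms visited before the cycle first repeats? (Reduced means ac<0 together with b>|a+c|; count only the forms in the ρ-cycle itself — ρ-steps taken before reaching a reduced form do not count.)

D = 520, ⌊√D⌋ = 22
descent: ρ → (-10,20,3)  [lands on river]
river: ρ → (3,22,-3)
river: ρ → (-3,20,10)
river: ρ → (10,20,-3)
river: ρ → (-3,22,3)
river: ρ → (3,20,-10)
ρ-cycle length = 6 (tail of 1 descent step not counted)

6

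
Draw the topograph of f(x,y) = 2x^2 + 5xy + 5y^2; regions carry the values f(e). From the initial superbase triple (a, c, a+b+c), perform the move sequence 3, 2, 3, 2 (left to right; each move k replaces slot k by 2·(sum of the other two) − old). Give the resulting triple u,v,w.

start (2,5,12) = (f(1,0),f(0,1),f(1,1))
replace slot 3: 2·(2+5) − 12 = 2 → (2,5,2)
replace slot 2: 2·(2+2) − 5 = 3 → (2,3,2)
replace slot 3: 2·(2+3) − 2 = 8 → (2,3,8)
replace slot 2: 2·(2+8) − 3 = 17 → (2,17,8)

2,17,8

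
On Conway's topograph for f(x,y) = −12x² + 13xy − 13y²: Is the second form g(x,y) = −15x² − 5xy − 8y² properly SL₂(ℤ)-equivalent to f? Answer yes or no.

D₁ = -455, D₂ = -455
f is negative-definite; reduce −f:
−f: translate: b→11 (≡-13 mod 24), so (12,-13,13)→(12,11,12)
−f: reduced (well bottom): (12,11,12) with a≤c, −a<b≤a
flip sign back: reduced form of f is (-12,-11,-12)
g is negative-definite; reduce −g:
−g: flip: (15,5,8)→(8,-5,15)
−g: reduced (well bottom): (8,-5,15) with a≤c, −a<b≤a
flip sign back: reduced form of g is (-8,5,-15)
reduced forms (-12, -11, -12) vs (-8, 5, -15) ⇒ inequivalent

no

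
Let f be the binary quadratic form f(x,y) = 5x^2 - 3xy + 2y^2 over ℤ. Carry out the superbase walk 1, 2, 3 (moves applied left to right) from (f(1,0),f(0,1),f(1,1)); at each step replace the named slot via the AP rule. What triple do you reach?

start (5,2,4) = (f(1,0),f(0,1),f(1,1))
replace slot 1: 2·(2+4) − 5 = 7 → (7,2,4)
replace slot 2: 2·(7+4) − 2 = 20 → (7,20,4)
replace slot 3: 2·(7+20) − 4 = 50 → (7,20,50)

7,20,50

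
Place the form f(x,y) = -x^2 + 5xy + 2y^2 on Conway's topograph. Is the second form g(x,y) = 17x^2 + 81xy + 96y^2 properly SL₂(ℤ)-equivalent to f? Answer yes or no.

D₁ = 33, D₂ = 33
river cycle of f (length 4): (2, 3, -3), (-3, 3, 2), (2, 5, -1), (-1, 5, 2)
river cycle of g (length 4): (2, 3, -3), (-3, 3, 2), (2, 5, -1), (-1, 5, 2)
cycles coincide ⇒ equivalent

yes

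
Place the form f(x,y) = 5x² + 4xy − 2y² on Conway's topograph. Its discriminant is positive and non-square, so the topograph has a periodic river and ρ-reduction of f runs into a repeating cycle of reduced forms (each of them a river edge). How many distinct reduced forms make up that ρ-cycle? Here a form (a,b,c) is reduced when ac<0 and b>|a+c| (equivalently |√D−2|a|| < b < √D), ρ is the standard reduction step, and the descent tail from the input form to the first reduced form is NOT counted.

D = 56, ⌊√D⌋ = 7
river: ρ → (-2,4,5)
river: ρ → (5,6,-1)
river: ρ → (-1,6,5)
river: ρ → (5,4,-2)
ρ-cycle length = 4 (tail of 0 descent steps not counted)

4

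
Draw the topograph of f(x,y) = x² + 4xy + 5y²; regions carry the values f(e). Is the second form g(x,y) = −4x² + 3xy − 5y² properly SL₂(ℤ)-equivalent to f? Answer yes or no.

D₁ = -4, D₂ = -71
discriminants differ ⇒ not SL₂(ℤ)-equivalent

no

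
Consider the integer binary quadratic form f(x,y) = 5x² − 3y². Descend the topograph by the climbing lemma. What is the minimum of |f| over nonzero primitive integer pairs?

descent: ρ → (-3,6,2)  [lands on river]
river: ρ → (2,6,-3)
closes: descent 1, river 2
min |a| on river = 2

2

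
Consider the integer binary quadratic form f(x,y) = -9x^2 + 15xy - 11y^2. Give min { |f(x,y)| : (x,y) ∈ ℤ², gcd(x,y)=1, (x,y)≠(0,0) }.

translate: b→3 (≡-15 mod 18), so (9,-15,11)→(9,3,5)
flip: (9,3,5)→(5,-3,9)
reduced (well bottom): (5,-3,9) with a≤c, −a<b≤a
well minimum |f| = |-5| = 5 (negative-definite)

5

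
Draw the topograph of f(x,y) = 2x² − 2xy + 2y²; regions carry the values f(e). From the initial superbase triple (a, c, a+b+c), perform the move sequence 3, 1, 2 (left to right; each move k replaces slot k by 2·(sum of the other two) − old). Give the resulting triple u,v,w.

start (2,2,2) = (f(1,0),f(0,1),f(1,1))
replace slot 3: 2·(2+2) − 2 = 6 → (2,2,6)
replace slot 1: 2·(2+6) − 2 = 14 → (14,2,6)
replace slot 2: 2·(14+6) − 2 = 38 → (14,38,6)

14,38,6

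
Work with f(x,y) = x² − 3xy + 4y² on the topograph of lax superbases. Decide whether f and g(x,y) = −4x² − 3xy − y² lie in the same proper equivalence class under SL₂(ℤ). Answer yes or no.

D₁ = -7, D₂ = -7
f: translate: b→1 (≡-3 mod 2), so (1,-3,4)→(1,1,2)
f: reduced (well bottom): (1,1,2) with a≤c, −a<b≤a
g is negative-definite; reduce −g:
−g: flip: (4,3,1)→(1,-3,4)
−g: translate: b→1 (≡-3 mod 2), so (1,-3,4)→(1,1,2)
−g: reduced (well bottom): (1,1,2) with a≤c, −a<b≤a
flip sign back: reduced form of g is (-1,-1,-2)
reduced forms (1, 1, 2) vs (-1, -1, -2) ⇒ inequivalent

no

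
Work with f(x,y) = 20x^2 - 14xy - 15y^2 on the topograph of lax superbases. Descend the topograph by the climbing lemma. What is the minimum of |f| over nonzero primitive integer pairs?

descent: ρ → (-15,14,20)  [lands on river]
river: ρ → (20,26,-9)
river: ρ → (-9,28,17)
river: ρ → (17,6,-20)
river: ρ → (-20,34,3)
river: ρ → (3,32,-31)
river: ρ → (-31,30,4)
river: ρ → (4,34,-15)
river: ρ → (-15,26,12)
river: ρ → (12,22,-19)
river: ρ → (-19,16,15)
river: ρ → (15,14,-20)
river: ρ → (-20,26,9)
river: ρ → (9,28,-17)
river: ρ → (-17,6,20)
river: ρ → (20,34,-3)
river: ρ → (-3,32,31)
river: ρ → (31,30,-4)
river: ρ → (-4,34,15)
river: ρ → (15,26,-12)
river: ρ → (-12,22,19)
river: ρ → (19,16,-15)
closes: descent 1, river 22
min |a| on river = 3

3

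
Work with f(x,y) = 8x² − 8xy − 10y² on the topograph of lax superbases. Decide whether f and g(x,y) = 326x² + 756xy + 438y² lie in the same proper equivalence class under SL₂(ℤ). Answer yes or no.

D₁ = 384, D₂ = 384
river cycle of f (length 4): (-10, 8, 8), (8, 8, -10), (-10, 12, 6), (6, 12, -10)
river cycle of g (length 4): (8, 8, -10), (-10, 12, 6), (6, 12, -10), (-10, 8, 8)
cycles coincide ⇒ equivalent

yes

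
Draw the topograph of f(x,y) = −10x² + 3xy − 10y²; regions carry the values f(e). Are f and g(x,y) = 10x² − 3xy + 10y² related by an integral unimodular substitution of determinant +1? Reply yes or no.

D₁ = -391, D₂ = -391
f is negative-definite; reduce −f:
−f: flip: (10,-3,10)→(10,3,10)
−f: reduced (well bottom): (10,3,10) with a≤c, −a<b≤a
flip sign back: reduced form of f is (-10,-3,-10)
g: flip: (10,-3,10)→(10,3,10)
g: reduced (well bottom): (10,3,10) with a≤c, −a<b≤a
reduced forms (-10, -3, -10) vs (10, 3, 10) ⇒ inequivalent

no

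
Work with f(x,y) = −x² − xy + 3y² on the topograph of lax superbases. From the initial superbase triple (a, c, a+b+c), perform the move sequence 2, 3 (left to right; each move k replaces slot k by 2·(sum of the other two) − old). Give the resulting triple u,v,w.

start (-1,3,1) = (f(1,0),f(0,1),f(1,1))
replace slot 2: 2·((-1)+1) − 3 = -3 → (-1,-3,1)
replace slot 3: 2·((-1)+(-3)) − 1 = -9 → (-1,-3,-9)

-1,-3,-9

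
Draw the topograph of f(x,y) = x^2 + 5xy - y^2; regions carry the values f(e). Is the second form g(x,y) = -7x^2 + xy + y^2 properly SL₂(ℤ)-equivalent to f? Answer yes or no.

D₁ = 29, D₂ = 29
river cycle of f (length 2): (-1, 5, 1), (1, 5, -1)
river cycle of g (length 2): (1, 5, -1), (-1, 5, 1)
cycles coincide ⇒ equivalent

yes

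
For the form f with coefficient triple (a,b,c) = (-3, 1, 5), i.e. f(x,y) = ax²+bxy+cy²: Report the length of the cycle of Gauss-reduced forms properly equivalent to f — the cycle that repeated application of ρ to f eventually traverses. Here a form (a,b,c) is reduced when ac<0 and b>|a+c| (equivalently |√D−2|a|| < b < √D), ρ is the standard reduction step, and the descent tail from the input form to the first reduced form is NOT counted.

D = 61, ⌊√D⌋ = 7
descent: ρ → (5,-1,-3)
descent: ρ → (-3,7,1)  [lands on river]
river: ρ → (1,7,-3)
river: ρ → (-3,5,3)
river: ρ → (3,7,-1)
river: ρ → (-1,7,3)
river: ρ → (3,5,-3)
ρ-cycle length = 6 (tail of 2 descent steps not counted)

6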